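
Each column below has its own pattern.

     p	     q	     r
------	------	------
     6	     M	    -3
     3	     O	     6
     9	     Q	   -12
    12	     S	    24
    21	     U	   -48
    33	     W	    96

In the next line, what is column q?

Y

Column q goes M, O, Q, S, U, W → Y (letters move forward 2 places in the alphabet).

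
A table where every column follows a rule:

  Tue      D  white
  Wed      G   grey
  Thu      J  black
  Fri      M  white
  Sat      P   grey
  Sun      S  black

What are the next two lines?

Mon  V  white; Tue  Y  grey

Day: runs through the weekdays Mon→Sun, so Tue, Wed, Thu, Fri, Sat, Sun → Mon → Tue.
For the letter, letters move forward 3 places in the alphabet: D, G, J, M, P, S → V → Y.
Shade — repeats white → grey → black: white, grey, black, white, grey, black → white → grey.
So the next two lines are Mon  V  white and Tue  Y  grey.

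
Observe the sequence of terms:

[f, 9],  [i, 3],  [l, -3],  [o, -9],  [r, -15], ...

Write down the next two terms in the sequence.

Letter: letters move forward 3 places in the alphabet; f, i, l, o, r → u → x.
Second coordinate — −6 each step: 9, 3, -3, -9, -15 → -21 → -27.
So the next two terms are [u, -21] and [x, -27].

[u, -21], [x, -27]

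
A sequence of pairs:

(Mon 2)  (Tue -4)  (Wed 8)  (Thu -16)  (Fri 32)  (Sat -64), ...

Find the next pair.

(Sun 128)

Day goes Mon, Tue, Wed, Thu, Fri, Sat → Sun (runs through the weekdays Mon→Sun).
Second slot: ×(-2) each step; 2, -4, 8, -16, 32, -64 → 128.
Putting it together: (Sun 128).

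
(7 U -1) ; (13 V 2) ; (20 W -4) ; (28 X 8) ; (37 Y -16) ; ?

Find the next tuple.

First value: 7, 13, 20, 28, 37 → 47 (differences are 6, 7, 8, … (increasing by 1 each time)).
Letter goes U, V, W, X, Y → Z (letters move forward 1 place in the alphabet).
Third value: -1, 2, -4, 8, -16 → 32 (×(-2) each step).
So the next tuple is (47 Z 32).

(47 Z 32)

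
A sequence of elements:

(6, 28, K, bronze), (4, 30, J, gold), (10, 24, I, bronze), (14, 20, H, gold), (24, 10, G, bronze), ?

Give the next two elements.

First part — each term is the sum of the two before it: 6, 4, 10, 14, 24 → 38 → 62.
Second part: together with the first part always sums to 34, so 28, 30, 24, 20, 10 → -4 → -28.
Letter: letters move back 1 place in the alphabet, so K, J, I, H, G → F → E.
Rank — alternates bronze ↔ gold: bronze, gold, bronze, gold, bronze → gold → bronze.
So the next two elements are (38, -4, F, gold) and (62, -28, E, bronze).

(38, -4, F, gold), (62, -28, E, bronze)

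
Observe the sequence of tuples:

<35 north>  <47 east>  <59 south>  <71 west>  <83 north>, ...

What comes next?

First part: +12 each step; 35, 47, 59, 71, 83 → 95.
Direction — repeats north → east → south → west: north, east, south, west, north → east.
So the next tuple is <95 east>.

<95 east>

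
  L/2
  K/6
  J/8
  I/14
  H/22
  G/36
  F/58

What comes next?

Letter — letters move back 1 place in the alphabet: L, K, J, I, H, G, F → E.
Second component: each term is the sum of the two before it; 2, 6, 8, 14, 22, 36, 58 → 94.
Combining the parts gives E/94.

E/94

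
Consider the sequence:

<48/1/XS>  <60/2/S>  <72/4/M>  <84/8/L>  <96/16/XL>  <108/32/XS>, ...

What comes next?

<120/64/S>

First part — +12 each step: 48, 60, 72, 84, 96, 108 → 120.
For the second part, ×2 each step: 1, 2, 4, 8, 16, 32 → 64.
Size: repeats XS → S → M → L → XL; XS, S, M, L, XL, XS → S.
So the next triple is <120/64/S>.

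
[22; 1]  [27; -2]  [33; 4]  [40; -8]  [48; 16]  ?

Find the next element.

First value: differences are 5, 6, 7, … (increasing by 1 each time), so 22, 27, 33, 40, 48 → 57.
Second value: ×(-2) each step, so 1, -2, 4, -8, 16 → -32.
So the next element is [57; -32].

[57; -32]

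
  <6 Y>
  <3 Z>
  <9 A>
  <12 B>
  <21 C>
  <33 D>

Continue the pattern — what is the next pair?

First entry: 6, 3, 9, 12, 21, 33 → 54 (each term is the sum of the two before it).
Letter: letters move forward 1 place in the alphabet, wrapping Z→A; Y, Z, A, B, C, D → E.
Putting it together: <54 E>.

<54 E>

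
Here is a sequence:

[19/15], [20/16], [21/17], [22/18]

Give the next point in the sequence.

First value goes 19, 20, 21, 22 → 23 (+1 each step).
Second value: always 4 less than the first value, so 15, 16, 17, 18 → 19.
Combining the parts gives [23/19].

[23/19]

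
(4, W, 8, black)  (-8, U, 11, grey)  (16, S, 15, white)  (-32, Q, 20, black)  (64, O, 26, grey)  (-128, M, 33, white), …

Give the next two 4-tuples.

First coordinate goes 4, -8, 16, -32, 64, -128 → 256 → -512 (×(-2) each step).
Letter goes W, U, S, Q, O, M → K → I (letters move back 2 places in the alphabet).
Third coordinate goes 8, 11, 15, 20, 26, 33 → 41 → 50 (differences are 3, 4, 5, … (increasing by 1 each time)).
For the shade, repeats black → grey → white: black, grey, white, black, grey, white → black → grey.
Putting the parts together: (256, K, 41, black) and then (-512, I, 50, grey).

(256, K, 41, black), (-512, I, 50, grey)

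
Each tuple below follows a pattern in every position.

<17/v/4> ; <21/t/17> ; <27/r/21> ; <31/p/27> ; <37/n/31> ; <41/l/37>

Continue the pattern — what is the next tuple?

<47/j/41>

First entry — alternating steps +4, +6, +4, +6, …: 17, 21, 27, 31, 37, 41 → 47.
Letter: v, t, r, p, n, l → j (letters move back 2 places in the alphabet).
Third entry: always the previous value of the first entry, so 4, 17, 21, 27, 31, 37 → 41.
Putting it together: <47/j/41>.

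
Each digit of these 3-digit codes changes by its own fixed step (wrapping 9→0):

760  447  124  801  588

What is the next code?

265

For the first digit, −3 each step, mod 10: 7, 4, 1, 8, 5 → 2.
Second digit goes 6, 4, 2, 0, 8 → 6 (−2 each step, mod 10).
Third digit: 0, 7, 4, 1, 8 → 5 (−3 each step, mod 10).
So the next code is 265.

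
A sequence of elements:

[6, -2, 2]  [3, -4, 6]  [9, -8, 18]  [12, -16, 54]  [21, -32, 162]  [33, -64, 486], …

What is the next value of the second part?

For the second part, ×2 each step: -2, -4, -8, -16, -32, -64 → -128.

-128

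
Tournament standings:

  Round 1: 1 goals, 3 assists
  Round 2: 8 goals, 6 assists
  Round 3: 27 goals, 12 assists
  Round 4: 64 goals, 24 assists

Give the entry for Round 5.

Goals: 1, 8, 27, 64 → 125 (perfect cubes: 1³, 2³, 3³, …).
For the assists, ×2 each step: 3, 6, 12, 24 → 48.
Combining the parts gives 125 goals, 48 assists.

125 goals, 48 assists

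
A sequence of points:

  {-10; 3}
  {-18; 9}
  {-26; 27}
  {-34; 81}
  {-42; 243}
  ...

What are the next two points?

First value: −8 each step, so -10, -18, -26, -34, -42 → -50 → -58.
Second value: 3, 9, 27, 81, 243 → 729 → 2187 (×3 each step).
So the next two points are {-50; 729} and {-58; 2187}.

{-50; 729}, {-58; 2187}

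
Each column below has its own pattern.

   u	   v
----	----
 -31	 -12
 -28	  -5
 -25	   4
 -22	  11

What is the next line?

Column u goes -31, -28, -25, -22 → -19 (+3 each step).
For the column v, alternating steps +7, +9, +7, +9, …: -12, -5, 4, 11 → 20.
Combining the parts gives -19  20.

-19  20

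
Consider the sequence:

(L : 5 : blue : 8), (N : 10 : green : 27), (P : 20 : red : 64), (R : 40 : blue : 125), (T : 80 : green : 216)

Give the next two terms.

Letter goes L, N, P, R, T → V → X (letters move forward 2 places in the alphabet).
For the second component, ×2 each step: 5, 10, 20, 40, 80 → 160 → 320.
Colour: repeats blue → green → red, so blue, green, red, blue, green → red → blue.
Fourth component: 8, 27, 64, 125, 216 → 343 → 512 (perfect cubes: 2³, 3³, 4³, …).
Putting the parts together: (V : 160 : red : 343) and then (X : 320 : blue : 512).

(V : 160 : red : 343), (X : 320 : blue : 512)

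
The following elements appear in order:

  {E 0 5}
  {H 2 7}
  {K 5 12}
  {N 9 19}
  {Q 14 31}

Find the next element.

Letter: letters move forward 3 places in the alphabet, so E, H, K, N, Q → T.
Second slot: 0, 2, 5, 9, 14 → 20 (differences are 2, 3, 4, … (increasing by 1 each time)).
Third slot goes 5, 7, 12, 19, 31 → 50 (each term is the sum of the two before it).
Putting it together: {T 20 50}.

{T 20 50}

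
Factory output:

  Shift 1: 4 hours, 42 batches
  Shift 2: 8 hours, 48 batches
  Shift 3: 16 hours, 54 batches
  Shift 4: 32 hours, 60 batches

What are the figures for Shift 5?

Hours — ×2 each step: 4, 8, 16, 32 → 64.
For the batches, +6 each step: 42, 48, 54, 60 → 66.
Combining the parts gives 64 hours, 66 batches.

64 hours, 66 batches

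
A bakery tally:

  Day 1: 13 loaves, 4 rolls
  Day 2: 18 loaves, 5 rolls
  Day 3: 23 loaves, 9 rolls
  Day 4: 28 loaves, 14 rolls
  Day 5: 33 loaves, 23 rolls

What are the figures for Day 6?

Loaves — +5 each step: 13, 18, 23, 28, 33 → 38.
Rolls goes 4, 5, 9, 14, 23 → 37 (each term is the sum of the two before it).
Putting it together: 38 loaves, 37 rolls.

38 loaves, 37 rolls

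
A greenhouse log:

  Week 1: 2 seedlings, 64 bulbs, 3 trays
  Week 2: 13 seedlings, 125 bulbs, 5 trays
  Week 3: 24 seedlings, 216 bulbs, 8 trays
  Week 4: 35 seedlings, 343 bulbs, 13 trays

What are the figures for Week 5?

46 seedlings, 512 bulbs, 21 trays

Seedlings goes 2, 13, 24, 35 → 46 (+11 each step).
Bulbs: perfect cubes: 4³, 5³, 6³, …; 64, 125, 216, 343 → 512.
Trays goes 3, 5, 8, 13 → 21 (each term is the sum of the two before it).
Combining the parts gives 46 seedlings, 512 bulbs, 21 trays.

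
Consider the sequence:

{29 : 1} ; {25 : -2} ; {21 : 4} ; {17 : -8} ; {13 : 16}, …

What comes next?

First component goes 29, 25, 21, 17, 13 → 9 (−4 each step).
Second component: 1, -2, 4, -8, 16 → -32 (×(-2) each step).
Combining the parts gives {9 : -32}.

{9 : -32}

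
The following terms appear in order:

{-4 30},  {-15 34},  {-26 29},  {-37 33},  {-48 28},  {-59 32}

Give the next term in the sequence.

First part: −11 each step; -4, -15, -26, -37, -48, -59 → -70.
Second part: 30, 34, 29, 33, 28, 32 → 27 (alternating steps +4, −5, +4, −5, …).
Combining the parts gives {-70 27}.

{-70 27}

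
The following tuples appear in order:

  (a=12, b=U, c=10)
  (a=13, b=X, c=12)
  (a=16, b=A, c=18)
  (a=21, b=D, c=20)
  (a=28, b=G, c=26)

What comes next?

(a=37, b=J, c=28)

A: 12, 13, 16, 21, 28 → 37 (differences are 1, 3, 5, … (increasing by 2 each time)).
B goes U, X, A, D, G → J (letters move forward 3 places in the alphabet, wrapping Z→A).
C: alternating steps +2, +6, +2, +6, …; 10, 12, 18, 20, 26 → 28.
So the next tuple is (a=37, b=J, c=28).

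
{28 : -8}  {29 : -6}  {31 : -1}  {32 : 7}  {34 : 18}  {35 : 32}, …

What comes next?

First entry: alternating steps +1, +2, +1, +2, …; 28, 29, 31, 32, 34, 35 → 37.
Second entry: differences are 2, 5, 8, … (increasing by 3 each time); -8, -6, -1, 7, 18, 32 → 49.
So the next pair is {37 : 49}.

{37 : 49}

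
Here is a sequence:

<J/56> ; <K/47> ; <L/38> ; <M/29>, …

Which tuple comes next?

<N/20>

Letter: J, K, L, M → N (letters move forward 1 place in the alphabet).
Second entry — −9 each step: 56, 47, 38, 29 → 20.
Putting it together: <N/20>.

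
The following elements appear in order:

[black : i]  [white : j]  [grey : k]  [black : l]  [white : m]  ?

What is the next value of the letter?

n

Letter — letters move forward 1 place in the alphabet: i, j, k, l, m → n.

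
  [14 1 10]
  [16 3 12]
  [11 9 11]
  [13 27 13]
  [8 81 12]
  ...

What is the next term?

[10 243 14]

First coordinate — alternating steps +2, −5, +2, −5, …: 14, 16, 11, 13, 8 → 10.
Second coordinate: ×3 each step; 1, 3, 9, 27, 81 → 243.
For the third coordinate, alternating steps +2, −1, +2, −1, …: 10, 12, 11, 13, 12 → 14.
Putting it together: [10 243 14].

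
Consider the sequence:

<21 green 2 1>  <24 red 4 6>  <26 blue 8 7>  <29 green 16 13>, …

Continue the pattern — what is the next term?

First part goes 21, 24, 26, 29 → 31 (alternating steps +3, +2, +3, +2, …).
Colour: repeats green → red → blue; green, red, blue, green → red.
For the third part, ×2 each step: 2, 4, 8, 16 → 32.
Fourth part: each term is the sum of the two before it; 1, 6, 7, 13 → 20.
Putting it together: <31 red 32 20>.

<31 red 32 20>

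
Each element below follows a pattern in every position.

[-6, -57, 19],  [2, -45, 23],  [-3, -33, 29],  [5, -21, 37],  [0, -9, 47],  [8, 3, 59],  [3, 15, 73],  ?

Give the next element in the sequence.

For the first value, alternating steps +8, −5, +8, −5, …: -6, 2, -3, 5, 0, 8, 3 → 11.
Second value — +12 each step: -57, -45, -33, -21, -9, 3, 15 → 27.
Third value: differences are 4, 6, 8, … (increasing by 2 each time), so 19, 23, 29, 37, 47, 59, 73 → 89.
So the next element is [11, 27, 89].

[11, 27, 89]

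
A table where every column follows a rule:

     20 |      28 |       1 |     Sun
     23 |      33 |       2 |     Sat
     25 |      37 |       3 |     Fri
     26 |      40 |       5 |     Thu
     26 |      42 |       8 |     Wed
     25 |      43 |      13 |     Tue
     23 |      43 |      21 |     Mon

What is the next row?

20  42  34  Sun

First component goes 20, 23, 25, 26, 26, 25, 23 → 20 (differences are 3, 2, 1, … (decreasing by 1 each time)).
Second component goes 28, 33, 37, 40, 42, 43, 43 → 42 (differences are 5, 4, 3, … (decreasing by 1 each time)).
For the third component, each term is the sum of the two before it: 1, 2, 3, 5, 8, 13, 21 → 34.
Day: Sun, Sat, Fri, Thu, Wed, Tue, Mon → Sun (runs backward through the weekdays Mon→Sun).
Putting it together: 20  42  34  Sun.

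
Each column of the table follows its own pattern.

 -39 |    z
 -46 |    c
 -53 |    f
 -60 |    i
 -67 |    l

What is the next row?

For the first component, −7 each step: -39, -46, -53, -60, -67 → -74.
Letter — letters move forward 3 places in the alphabet, wrapping Z→A: z, c, f, i, l → o.
Combining the parts gives -74  o.

-74  o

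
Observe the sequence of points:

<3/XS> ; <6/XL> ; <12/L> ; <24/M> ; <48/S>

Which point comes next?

<96/XS>

First slot: 3, 6, 12, 24, 48 → 96 (×2 each step).
Size: runs backward through clothing sizes XS→XL, so XS, XL, L, M, S → XS.
Putting it together: <96/XS>.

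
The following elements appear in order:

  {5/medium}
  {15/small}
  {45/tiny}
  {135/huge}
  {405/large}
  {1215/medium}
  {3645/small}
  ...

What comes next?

For the first part, ×3 each step: 5, 15, 45, 135, 405, 1215, 3645 → 10935.
For the size, repeats medium → small → tiny → huge → large: medium, small, tiny, huge, large, medium, small → tiny.
So the next element is {10935/tiny}.

{10935/tiny}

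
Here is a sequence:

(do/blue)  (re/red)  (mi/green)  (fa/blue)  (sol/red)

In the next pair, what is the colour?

green

For the note, runs through the solfège scale do→ti: do, re, mi, fa, sol → la.
For the colour, repeats blue → red → green: blue, red, green, blue, red → green.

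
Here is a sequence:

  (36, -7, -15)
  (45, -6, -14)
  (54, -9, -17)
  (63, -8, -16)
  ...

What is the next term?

First entry: 36, 45, 54, 63 → 72 (+9 each step).
Second entry goes -7, -6, -9, -8 → -11 (alternating steps +1, −3, +1, −3, …).
Third entry goes -15, -14, -17, -16 → -19 (always 8 less than the second entry).
Combining the parts gives (72, -11, -19).

(72, -11, -19)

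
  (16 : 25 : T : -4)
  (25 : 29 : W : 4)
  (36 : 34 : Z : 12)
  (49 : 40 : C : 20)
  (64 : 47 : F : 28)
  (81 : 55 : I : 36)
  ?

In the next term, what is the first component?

First component goes 16, 25, 36, 49, 64, 81 → 100 (perfect squares: 4², 5², 6², …).

100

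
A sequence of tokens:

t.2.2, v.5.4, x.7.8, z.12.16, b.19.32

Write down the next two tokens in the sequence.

d.31.64, f.50.128

For the letter, letters move forward 2 places in the alphabet, wrapping Z→A: t, v, x, z, b → d → f.
Second component goes 2, 5, 7, 12, 19 → 31 → 50 (each term is the sum of the two before it).
Third component: ×2 each step, so 2, 4, 8, 16, 32 → 64 → 128.
So the next two tokens are d.31.64 and f.50.128.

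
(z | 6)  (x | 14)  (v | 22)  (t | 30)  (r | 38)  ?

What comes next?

Letter: z, x, v, t, r → p (letters move back 2 places in the alphabet).
Second part — +8 each step: 6, 14, 22, 30, 38 → 46.
Combining the parts gives (p | 46).

(p | 46)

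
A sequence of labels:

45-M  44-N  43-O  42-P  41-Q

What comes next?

First component: −1 each step, so 45, 44, 43, 42, 41 → 40.
Letter goes M, N, O, P, Q → R (letters move forward 1 place in the alphabet).
Putting it together: 40-R.

40-R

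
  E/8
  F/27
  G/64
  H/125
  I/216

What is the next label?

For the letter, letters move forward 1 place in the alphabet: E, F, G, H, I → J.
Second component: perfect cubes: 2³, 3³, 4³, …, so 8, 27, 64, 125, 216 → 343.
So the next label is J/343.

J/343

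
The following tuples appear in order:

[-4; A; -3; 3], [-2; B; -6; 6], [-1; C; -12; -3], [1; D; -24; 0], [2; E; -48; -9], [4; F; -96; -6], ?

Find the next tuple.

[5; G; -192; -15]

First coordinate goes -4, -2, -1, 1, 2, 4 → 5 (alternating steps +2, +1, +2, +1, …).
Letter goes A, B, C, D, E, F → G (letters move forward 1 place in the alphabet).
Third coordinate goes -3, -6, -12, -24, -48, -96 → -192 (×2 each step).
Fourth coordinate goes 3, 6, -3, 0, -9, -6 → -15 (alternating steps +3, −9, +3, −9, …).
Putting it together: [5; G; -192; -15].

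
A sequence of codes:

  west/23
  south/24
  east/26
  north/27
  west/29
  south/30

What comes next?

east/32

Direction: west, south, east, north, west, south → east (repeats west → south → east → north).
Second component: alternating steps +1, +2, +1, +2, …, so 23, 24, 26, 27, 29, 30 → 32.
So the next code is east/32.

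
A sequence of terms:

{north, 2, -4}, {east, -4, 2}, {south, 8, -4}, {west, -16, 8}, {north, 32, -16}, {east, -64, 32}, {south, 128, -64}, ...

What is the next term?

For the direction, repeats north → east → south → west: north, east, south, west, north, east, south → west.
Second component goes 2, -4, 8, -16, 32, -64, 128 → -256 (×(-2) each step).
For the third component, always the previous value of the second component: -4, 2, -4, 8, -16, 32, -64 → 128.
Putting it together: {west, -256, 128}.

{west, -256, 128}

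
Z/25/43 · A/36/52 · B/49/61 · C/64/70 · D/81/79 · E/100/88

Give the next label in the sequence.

F/121/97

Letter: letters move forward 1 place in the alphabet, wrapping Z→A; Z, A, B, C, D, E → F.
Second component — perfect squares: 5², 6², 7², …: 25, 36, 49, 64, 81, 100 → 121.
Third component: +9 each step; 43, 52, 61, 70, 79, 88 → 97.
Combining the parts gives F/121/97.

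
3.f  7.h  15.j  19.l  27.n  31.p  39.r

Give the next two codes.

First component goes 3, 7, 15, 19, 27, 31, 39 → 43 → 51 (alternating steps +4, +8, +4, +8, …).
Letter: f, h, j, l, n, p, r → t → v (letters move forward 2 places in the alphabet).
Putting the parts together: 43.t and then 51.v.

43.t then 51.v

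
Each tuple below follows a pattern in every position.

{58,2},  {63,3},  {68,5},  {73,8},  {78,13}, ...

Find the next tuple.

{83,21}

First component goes 58, 63, 68, 73, 78 → 83 (+5 each step).
Second component goes 2, 3, 5, 8, 13 → 21 (each term is the sum of the two before it).
Combining the parts gives {83,21}.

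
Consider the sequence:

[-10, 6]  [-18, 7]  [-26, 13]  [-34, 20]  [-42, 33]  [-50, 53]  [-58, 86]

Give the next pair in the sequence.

[-66, 139]

First component goes -10, -18, -26, -34, -42, -50, -58 → -66 (−8 each step).
Second component: each term is the sum of the two before it, so 6, 7, 13, 20, 33, 53, 86 → 139.
Putting it together: [-66, 139].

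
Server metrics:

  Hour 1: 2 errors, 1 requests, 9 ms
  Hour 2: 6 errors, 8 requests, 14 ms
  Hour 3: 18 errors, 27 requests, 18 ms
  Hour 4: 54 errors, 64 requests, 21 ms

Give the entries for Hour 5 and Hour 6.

Errors goes 2, 6, 18, 54 → 162 → 486 (×3 each step).
Requests: perfect cubes: 1³, 2³, 3³, …, so 1, 8, 27, 64 → 125 → 216.
Ms — differences are 5, 4, 3, … (decreasing by 1 each time): 9, 14, 18, 21 → 23 → 24.
So the next two records are 162 errors, 125 requests, 23 ms and 486 errors, 216 requests, 24 ms.

162 errors, 125 requests, 23 ms; 486 errors, 216 requests, 24 ms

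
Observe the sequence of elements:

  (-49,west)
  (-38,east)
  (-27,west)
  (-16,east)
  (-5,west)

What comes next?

(6,east)

First value — +11 each step: -49, -38, -27, -16, -5 → 6.
Direction: west, east, west, east, west → east (alternates west ↔ east).
So the next element is (6,east).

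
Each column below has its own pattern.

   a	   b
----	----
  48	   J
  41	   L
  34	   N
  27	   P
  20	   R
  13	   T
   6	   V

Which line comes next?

-1  X

Column a: −7 each step, so 48, 41, 34, 27, 20, 13, 6 → -1.
For the column b, letters move forward 2 places in the alphabet: J, L, N, P, R, T, V → X.
So the next line is -1  X.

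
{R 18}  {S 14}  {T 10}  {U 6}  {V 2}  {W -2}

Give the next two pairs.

{X -6}, {Y -10}

Letter: letters move forward 1 place in the alphabet, so R, S, T, U, V, W → X → Y.
Second slot goes 18, 14, 10, 6, 2, -2 → -6 → -10 (−4 each step).
Putting the parts together: {X -6} and then {Y -10}.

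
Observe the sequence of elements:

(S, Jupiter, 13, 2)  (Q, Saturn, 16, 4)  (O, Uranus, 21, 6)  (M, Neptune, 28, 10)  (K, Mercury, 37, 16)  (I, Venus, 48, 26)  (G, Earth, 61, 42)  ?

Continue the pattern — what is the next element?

(E, Mars, 76, 68)

Letter: letters move back 2 places in the alphabet, so S, Q, O, M, K, I, G → E.
Planet: runs through the planets Mercury→Neptune; Jupiter, Saturn, Uranus, Neptune, Mercury, Venus, Earth → Mars.
Third coordinate: differences are 3, 5, 7, … (increasing by 2 each time); 13, 16, 21, 28, 37, 48, 61 → 76.
For the fourth coordinate, each term is the sum of the two before it: 2, 4, 6, 10, 16, 26, 42 → 68.
Combining the parts gives (E, Mars, 76, 68).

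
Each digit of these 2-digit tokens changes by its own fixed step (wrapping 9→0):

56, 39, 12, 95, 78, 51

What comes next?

For the first digit, −2 each step, mod 10: 5, 3, 1, 9, 7, 5 → 3.
Second digit: +3 each step, mod 10; 6, 9, 2, 5, 8, 1 → 4.
Combining the parts gives 34.

34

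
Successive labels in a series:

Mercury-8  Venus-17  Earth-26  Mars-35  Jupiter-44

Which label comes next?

Saturn-53

Planet — runs through the planets Mercury→Neptune: Mercury, Venus, Earth, Mars, Jupiter → Saturn.
Second component: +9 each step, so 8, 17, 26, 35, 44 → 53.
So the next label is Saturn-53.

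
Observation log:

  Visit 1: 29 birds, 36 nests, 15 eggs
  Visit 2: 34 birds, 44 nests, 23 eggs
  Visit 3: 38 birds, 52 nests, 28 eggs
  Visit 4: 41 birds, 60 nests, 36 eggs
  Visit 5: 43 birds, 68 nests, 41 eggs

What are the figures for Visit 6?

44 birds, 76 nests, 49 eggs

Birds: differences are 5, 4, 3, … (decreasing by 1 each time); 29, 34, 38, 41, 43 → 44.
Nests — +8 each step: 36, 44, 52, 60, 68 → 76.
Eggs goes 15, 23, 28, 36, 41 → 49 (alternating steps +8, +5, +8, +5, …).
Putting it together: 44 birds, 76 nests, 49 eggs.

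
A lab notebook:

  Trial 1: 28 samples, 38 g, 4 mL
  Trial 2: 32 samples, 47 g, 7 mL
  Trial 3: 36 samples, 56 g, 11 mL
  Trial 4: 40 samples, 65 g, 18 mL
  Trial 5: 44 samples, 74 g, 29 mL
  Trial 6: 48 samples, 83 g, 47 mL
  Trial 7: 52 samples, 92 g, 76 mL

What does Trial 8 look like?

56 samples, 101 g, 123 mL

Samples: +4 each step; 28, 32, 36, 40, 44, 48, 52 → 56.
G: +9 each step; 38, 47, 56, 65, 74, 83, 92 → 101.
For the mL, each term is the sum of the two before it: 4, 7, 11, 18, 29, 47, 76 → 123.
Combining the parts gives 56 samples, 101 g, 123 mL.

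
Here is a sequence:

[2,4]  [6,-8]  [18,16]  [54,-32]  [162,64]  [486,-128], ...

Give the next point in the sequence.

First part: ×3 each step, so 2, 6, 18, 54, 162, 486 → 1458.
Second part goes 4, -8, 16, -32, 64, -128 → 256 (×(-2) each step).
Putting it together: [1458,256].

[1458,256]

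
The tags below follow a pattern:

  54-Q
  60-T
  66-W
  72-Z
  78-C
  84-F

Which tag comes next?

First component: +6 each step, so 54, 60, 66, 72, 78, 84 → 90.
Letter goes Q, T, W, Z, C, F → I (letters move forward 3 places in the alphabet, wrapping Z→A).
Putting it together: 90-I.

90-I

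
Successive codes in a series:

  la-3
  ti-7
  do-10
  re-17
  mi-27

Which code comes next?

fa-44

For the note, runs through the solfège scale do→ti: la, ti, do, re, mi → fa.
Second component: each term is the sum of the two before it; 3, 7, 10, 17, 27 → 44.
So the next code is fa-44.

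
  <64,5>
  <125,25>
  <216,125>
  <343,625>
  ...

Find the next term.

<512,3125>

First value: perfect cubes: 4³, 5³, 6³, …, so 64, 125, 216, 343 → 512.
Second value: ×5 each step, so 5, 25, 125, 625 → 3125.
Putting it together: <512,3125>.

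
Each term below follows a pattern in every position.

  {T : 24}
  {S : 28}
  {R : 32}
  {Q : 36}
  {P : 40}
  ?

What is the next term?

{O : 44}

Letter — letters move back 1 place in the alphabet: T, S, R, Q, P → O.
Second part goes 24, 28, 32, 36, 40 → 44 (+4 each step).
Putting it together: {O : 44}.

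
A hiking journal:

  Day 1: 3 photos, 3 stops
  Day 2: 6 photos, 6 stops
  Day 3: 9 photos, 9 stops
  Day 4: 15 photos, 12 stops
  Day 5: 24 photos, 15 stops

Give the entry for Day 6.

Photos goes 3, 6, 9, 15, 24 → 39 (each term is the sum of the two before it).
Stops — +3 each step: 3, 6, 9, 12, 15 → 18.
Combining the parts gives 39 photos, 18 stops.

39 photos, 18 stops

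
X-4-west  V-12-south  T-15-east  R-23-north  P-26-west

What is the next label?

N-34-south

Letter goes X, V, T, R, P → N (letters move back 2 places in the alphabet).
Second component goes 4, 12, 15, 23, 26 → 34 (alternating steps +8, +3, +8, +3, …).
Direction — repeats west → south → east → north: west, south, east, north, west → south.
Putting it together: N-34-south.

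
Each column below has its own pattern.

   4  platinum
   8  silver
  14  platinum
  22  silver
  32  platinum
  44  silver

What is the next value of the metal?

Metal: platinum, silver, platinum, silver, platinum, silver → platinum (alternates platinum ↔ silver).

platinum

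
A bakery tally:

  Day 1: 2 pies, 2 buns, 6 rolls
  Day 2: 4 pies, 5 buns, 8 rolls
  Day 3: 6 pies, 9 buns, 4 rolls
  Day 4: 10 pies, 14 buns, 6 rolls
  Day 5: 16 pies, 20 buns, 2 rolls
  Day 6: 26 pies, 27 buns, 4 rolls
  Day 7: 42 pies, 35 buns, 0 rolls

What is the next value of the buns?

Buns goes 2, 5, 9, 14, 20, 27, 35 → 44 (differences are 3, 4, 5, … (increasing by 1 each time)).

44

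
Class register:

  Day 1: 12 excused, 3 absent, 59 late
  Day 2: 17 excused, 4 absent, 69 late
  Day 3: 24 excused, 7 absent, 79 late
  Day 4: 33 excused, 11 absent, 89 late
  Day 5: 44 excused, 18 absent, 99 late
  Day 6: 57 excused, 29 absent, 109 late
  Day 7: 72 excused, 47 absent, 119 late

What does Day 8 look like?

89 excused, 76 absent, 129 late

Excused: differences are 5, 7, 9, … (increasing by 2 each time), so 12, 17, 24, 33, 44, 57, 72 → 89.
Absent: each term is the sum of the two before it; 3, 4, 7, 11, 18, 29, 47 → 76.
Late — +10 each step: 59, 69, 79, 89, 99, 109, 119 → 129.
So the next record is 89 excused, 76 absent, 129 late.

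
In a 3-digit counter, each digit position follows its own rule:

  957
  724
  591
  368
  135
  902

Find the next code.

779

First digit: −2 each step, mod 10; 9, 7, 5, 3, 1, 9 → 7.
Second digit — −3 each step, mod 10: 5, 2, 9, 6, 3, 0 → 7.
Third digit: 7, 4, 1, 8, 5, 2 → 9 (−3 each step, mod 10).
Combining the parts gives 779.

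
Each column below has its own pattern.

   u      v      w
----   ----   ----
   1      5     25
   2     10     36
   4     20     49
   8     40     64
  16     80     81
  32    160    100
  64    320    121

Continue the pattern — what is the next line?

For the column u, ×2 each step: 1, 2, 4, 8, 16, 32, 64 → 128.
Column v goes 5, 10, 20, 40, 80, 160, 320 → 640 (×2 each step).
Column w — perfect squares: 5², 6², 7², …: 25, 36, 49, 64, 81, 100, 121 → 144.
Putting it together: 128  640  144.

128  640  144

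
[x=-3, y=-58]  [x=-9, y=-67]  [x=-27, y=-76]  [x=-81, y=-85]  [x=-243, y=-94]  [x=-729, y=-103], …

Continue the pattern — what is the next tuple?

X — ×3 each step: -3, -9, -27, -81, -243, -729 → -2187.
Y: -58, -67, -76, -85, -94, -103 → -112 (−9 each step).
Combining the parts gives [x=-2187, y=-112].

[x=-2187, y=-112]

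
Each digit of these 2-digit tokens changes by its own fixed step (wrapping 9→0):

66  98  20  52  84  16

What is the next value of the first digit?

First digit: 6, 9, 2, 5, 8, 1 → 4 (+3 each step, mod 10).
Second digit: 6, 8, 0, 2, 4, 6 → 8 (+2 each step, mod 10).

4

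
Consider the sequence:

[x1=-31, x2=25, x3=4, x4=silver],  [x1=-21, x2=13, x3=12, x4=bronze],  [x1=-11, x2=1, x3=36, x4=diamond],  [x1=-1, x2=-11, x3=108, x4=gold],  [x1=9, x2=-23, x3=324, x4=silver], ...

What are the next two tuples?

[x1=19, x2=-35, x3=972, x4=bronze], [x1=29, x2=-47, x3=2916, x4=diamond]

X1 goes -31, -21, -11, -1, 9 → 19 → 29 (+10 each step).
X2: 25, 13, 1, -11, -23 → -35 → -47 (−12 each step).
For the x3, ×3 each step: 4, 12, 36, 108, 324 → 972 → 2916.
X4 — repeats silver → bronze → diamond → gold: silver, bronze, diamond, gold, silver → bronze → diamond.
So the next two tuples are [x1=19, x2=-35, x3=972, x4=bronze] and [x1=29, x2=-47, x3=2916, x4=diamond].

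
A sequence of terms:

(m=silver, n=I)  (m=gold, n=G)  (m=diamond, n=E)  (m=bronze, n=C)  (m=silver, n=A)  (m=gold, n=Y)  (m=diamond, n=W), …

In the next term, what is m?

M: silver, gold, diamond, bronze, silver, gold, diamond → bronze (repeats silver → gold → diamond → bronze).

bronze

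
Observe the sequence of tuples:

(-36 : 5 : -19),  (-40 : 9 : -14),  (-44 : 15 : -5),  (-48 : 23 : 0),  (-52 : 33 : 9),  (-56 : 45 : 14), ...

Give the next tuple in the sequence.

First slot: −4 each step; -36, -40, -44, -48, -52, -56 → -60.
Second slot — differences are 4, 6, 8, … (increasing by 2 each time): 5, 9, 15, 23, 33, 45 → 59.
Third slot: alternating steps +5, +9, +5, +9, …, so -19, -14, -5, 0, 9, 14 → 23.
Putting it together: (-60 : 59 : 23).

(-60 : 59 : 23)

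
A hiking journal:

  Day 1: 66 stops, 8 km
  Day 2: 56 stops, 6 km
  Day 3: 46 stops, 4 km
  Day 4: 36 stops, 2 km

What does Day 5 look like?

26 stops, 0 km

For the stops, −10 each step: 66, 56, 46, 36 → 26.
Km: −2 each step; 8, 6, 4, 2 → 0.
Putting it together: 26 stops, 0 km.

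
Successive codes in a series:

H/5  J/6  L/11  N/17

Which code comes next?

Letter: H, J, L, N → P (letters move forward 2 places in the alphabet).
Second component goes 5, 6, 11, 17 → 28 (each term is the sum of the two before it).
So the next code is P/28.

P/28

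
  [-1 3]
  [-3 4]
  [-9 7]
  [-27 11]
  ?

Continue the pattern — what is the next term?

[-81 18]

First component: -1, -3, -9, -27 → -81 (×3 each step).
For the second component, each term is the sum of the two before it: 3, 4, 7, 11 → 18.
Combining the parts gives [-81 18].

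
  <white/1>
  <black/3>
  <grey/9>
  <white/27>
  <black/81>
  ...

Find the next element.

Shade: repeats white → black → grey, so white, black, grey, white, black → grey.
Second component: ×3 each step, so 1, 3, 9, 27, 81 → 243.
Putting it together: <grey/243>.

<grey/243>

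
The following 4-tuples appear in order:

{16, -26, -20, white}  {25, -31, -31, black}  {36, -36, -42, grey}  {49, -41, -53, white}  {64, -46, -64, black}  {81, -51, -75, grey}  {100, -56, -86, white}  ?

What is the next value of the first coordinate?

121

First coordinate: 16, 25, 36, 49, 64, 81, 100 → 121 (perfect squares: 4², 5², 6², …).
Second coordinate goes -26, -31, -36, -41, -46, -51, -56 → -61 (−5 each step).
Third coordinate: -20, -31, -42, -53, -64, -75, -86 → -97 (−11 each step).
Shade — repeats white → black → grey: white, black, grey, white, black, grey, white → black.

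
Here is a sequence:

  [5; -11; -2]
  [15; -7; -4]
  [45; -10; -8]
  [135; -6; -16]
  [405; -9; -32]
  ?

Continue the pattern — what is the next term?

[1215; -5; -64]

First slot — ×3 each step: 5, 15, 45, 135, 405 → 1215.
Second slot: alternating steps +4, −3, +4, −3, …, so -11, -7, -10, -6, -9 → -5.
Third slot — ×2 each step: -2, -4, -8, -16, -32 → -64.
Putting it together: [1215; -5; -64].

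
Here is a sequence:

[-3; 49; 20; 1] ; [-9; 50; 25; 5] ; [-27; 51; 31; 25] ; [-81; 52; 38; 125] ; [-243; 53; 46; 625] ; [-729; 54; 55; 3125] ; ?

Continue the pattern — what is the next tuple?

First entry: ×3 each step, so -3, -9, -27, -81, -243, -729 → -2187.
Second entry: +1 each step; 49, 50, 51, 52, 53, 54 → 55.
Third entry: differences are 5, 6, 7, … (increasing by 1 each time), so 20, 25, 31, 38, 46, 55 → 65.
Fourth entry: ×5 each step; 1, 5, 25, 125, 625, 3125 → 15625.
Combining the parts gives [-2187; 55; 65; 15625].

[-2187; 55; 65; 15625]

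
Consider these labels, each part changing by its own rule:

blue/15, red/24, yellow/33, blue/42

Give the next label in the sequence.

red/51

Colour: blue, red, yellow, blue → red (repeats blue → red → yellow).
Second component — +9 each step: 15, 24, 33, 42 → 51.
Putting it together: red/51.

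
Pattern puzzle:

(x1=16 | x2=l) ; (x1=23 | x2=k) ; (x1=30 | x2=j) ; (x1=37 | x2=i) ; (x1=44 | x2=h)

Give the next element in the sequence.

(x1=51 | x2=g)

X1: +7 each step; 16, 23, 30, 37, 44 → 51.
X2: letters move back 1 place in the alphabet, so l, k, j, i, h → g.
So the next element is (x1=51 | x2=g).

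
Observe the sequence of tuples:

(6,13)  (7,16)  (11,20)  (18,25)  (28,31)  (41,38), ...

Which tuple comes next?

First value: differences are 1, 4, 7, … (increasing by 3 each time); 6, 7, 11, 18, 28, 41 → 57.
Second value — differences are 3, 4, 5, … (increasing by 1 each time): 13, 16, 20, 25, 31, 38 → 46.
Putting it together: (57,46).

(57,46)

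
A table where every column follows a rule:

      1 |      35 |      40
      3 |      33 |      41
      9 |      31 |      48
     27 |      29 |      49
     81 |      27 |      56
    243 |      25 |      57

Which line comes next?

First component — ×3 each step: 1, 3, 9, 27, 81, 243 → 729.
Second component — −2 each step: 35, 33, 31, 29, 27, 25 → 23.
Third component: 40, 41, 48, 49, 56, 57 → 64 (alternating steps +1, +7, +1, +7, …).
Combining the parts gives 729  23  64.

729  23  64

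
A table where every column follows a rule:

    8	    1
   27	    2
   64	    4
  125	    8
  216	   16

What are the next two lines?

343  32; 512  64

First component — perfect cubes: 2³, 3³, 4³, …: 8, 27, 64, 125, 216 → 343 → 512.
Second component: 1, 2, 4, 8, 16 → 32 → 64 (×2 each step).
So the next two lines are 343  32 and 512  64.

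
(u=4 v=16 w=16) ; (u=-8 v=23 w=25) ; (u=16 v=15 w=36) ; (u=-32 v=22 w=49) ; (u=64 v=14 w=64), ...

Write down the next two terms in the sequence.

U: 4, -8, 16, -32, 64 → -128 → 256 (×(-2) each step).
V: 16, 23, 15, 22, 14 → 21 → 13 (alternating steps +7, −8, +7, −8, …).
W: 16, 25, 36, 49, 64 → 81 → 100 (perfect squares: 4², 5², 6², …).
Putting the parts together: (u=-128 v=21 w=81) and then (u=256 v=13 w=100).

(u=-128 v=21 w=81), (u=256 v=13 w=100)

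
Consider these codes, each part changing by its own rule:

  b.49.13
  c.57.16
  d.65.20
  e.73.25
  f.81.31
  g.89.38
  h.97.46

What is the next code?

Letter — letters move forward 1 place in the alphabet: b, c, d, e, f, g, h → i.
Second component: 49, 57, 65, 73, 81, 89, 97 → 105 (+8 each step).
Third component: differences are 3, 4, 5, … (increasing by 1 each time), so 13, 16, 20, 25, 31, 38, 46 → 55.
Combining the parts gives i.105.55.

i.105.55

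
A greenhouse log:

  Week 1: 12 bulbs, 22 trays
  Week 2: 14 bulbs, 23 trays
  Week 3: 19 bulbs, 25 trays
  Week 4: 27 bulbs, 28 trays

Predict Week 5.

38 bulbs, 32 trays

Bulbs — differences are 2, 5, 8, … (increasing by 3 each time): 12, 14, 19, 27 → 38.
Trays: 22, 23, 25, 28 → 32 (differences are 1, 2, 3, … (increasing by 1 each time)).
Combining the parts gives 38 bulbs, 32 trays.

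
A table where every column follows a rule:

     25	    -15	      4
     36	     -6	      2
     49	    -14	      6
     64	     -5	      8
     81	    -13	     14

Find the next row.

100  -4  22

First component: 25, 36, 49, 64, 81 → 100 (perfect squares: 5², 6², 7², …).
Second component: alternating steps +9, −8, +9, −8, …; -15, -6, -14, -5, -13 → -4.
Third component: 4, 2, 6, 8, 14 → 22 (each term is the sum of the two before it).
So the next row is 100  -4  22.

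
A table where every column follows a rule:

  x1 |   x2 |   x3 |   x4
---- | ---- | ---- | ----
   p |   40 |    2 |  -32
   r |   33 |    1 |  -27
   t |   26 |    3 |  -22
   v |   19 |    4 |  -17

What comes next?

For the column x1, letters move forward 2 places in the alphabet: p, r, t, v → x.
For the column x2, −7 each step: 40, 33, 26, 19 → 12.
Column x3 goes 2, 1, 3, 4 → 7 (each term is the sum of the two before it).
Column x4 — +5 each step: -32, -27, -22, -17 → -12.
So the next line is x  12  7  -12.

x  12  7  -12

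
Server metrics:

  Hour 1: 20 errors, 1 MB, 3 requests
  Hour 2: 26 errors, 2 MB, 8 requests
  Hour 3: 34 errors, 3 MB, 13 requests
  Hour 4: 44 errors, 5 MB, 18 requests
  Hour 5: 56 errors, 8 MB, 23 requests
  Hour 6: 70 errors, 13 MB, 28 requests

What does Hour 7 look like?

86 errors, 21 MB, 33 requests

Errors: differences are 6, 8, 10, … (increasing by 2 each time); 20, 26, 34, 44, 56, 70 → 86.
MB: each term is the sum of the two before it, so 1, 2, 3, 5, 8, 13 → 21.
Requests: +5 each step; 3, 8, 13, 18, 23, 28 → 33.
So the next line is 86 errors, 21 MB, 33 requests.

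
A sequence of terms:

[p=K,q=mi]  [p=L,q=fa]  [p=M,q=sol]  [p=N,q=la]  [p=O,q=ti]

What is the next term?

P goes K, L, M, N, O → P (letters move forward 1 place in the alphabet).
Q: mi, fa, sol, la, ti → do (runs through the solfège scale do→ti).
Combining the parts gives [p=P,q=do].

[p=P,q=do]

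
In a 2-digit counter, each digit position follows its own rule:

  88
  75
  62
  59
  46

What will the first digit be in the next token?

3

First digit: 8, 7, 6, 5, 4 → 3 (−1 each step, mod 10).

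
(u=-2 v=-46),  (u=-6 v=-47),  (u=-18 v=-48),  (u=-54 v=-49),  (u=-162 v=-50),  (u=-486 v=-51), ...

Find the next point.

(u=-1458 v=-52)

U: ×3 each step, so -2, -6, -18, -54, -162, -486 → -1458.
V — −1 each step: -46, -47, -48, -49, -50, -51 → -52.
So the next point is (u=-1458 v=-52).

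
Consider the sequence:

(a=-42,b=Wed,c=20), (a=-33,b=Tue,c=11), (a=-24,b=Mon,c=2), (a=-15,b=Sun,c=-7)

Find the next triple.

(a=-6,b=Sat,c=-16)

For the a, +9 each step: -42, -33, -24, -15 → -6.
B goes Wed, Tue, Mon, Sun → Sat (runs backward through the weekdays Mon→Sun).
C — together with the a always sums to -22: 20, 11, 2, -7 → -16.
Putting it together: (a=-6,b=Sat,c=-16).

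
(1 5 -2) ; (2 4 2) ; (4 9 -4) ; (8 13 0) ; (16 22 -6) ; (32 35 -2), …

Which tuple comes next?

(64 57 -8)

First part: ×2 each step; 1, 2, 4, 8, 16, 32 → 64.
Second part — each term is the sum of the two before it: 5, 4, 9, 13, 22, 35 → 57.
Third part: alternating steps +4, −6, +4, −6, …; -2, 2, -4, 0, -6, -2 → -8.
Putting it together: (64 57 -8).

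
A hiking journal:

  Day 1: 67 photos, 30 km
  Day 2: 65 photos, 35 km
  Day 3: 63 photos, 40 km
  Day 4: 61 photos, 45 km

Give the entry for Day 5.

59 photos, 50 km

Photos goes 67, 65, 63, 61 → 59 (−2 each step).
Km: 30, 35, 40, 45 → 50 (+5 each step).
Putting it together: 59 photos, 50 km.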